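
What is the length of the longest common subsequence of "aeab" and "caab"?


LCS of "aeab" and "caab"
DP table:
           c    a    a    b
      0    0    0    0    0
  a   0    0    1    1    1
  e   0    0    1    1    1
  a   0    0    1    2    2
  b   0    0    1    2    3
LCS length = dp[4][4] = 3

3


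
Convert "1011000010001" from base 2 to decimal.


Input: "1011000010001" in base 2
Positional expansion:
  Digit '1' (value 1) x 2^12 = 4096
  Digit '0' (value 0) x 2^11 = 0
  Digit '1' (value 1) x 2^10 = 1024
  Digit '1' (value 1) x 2^9 = 512
  Digit '0' (value 0) x 2^8 = 0
  Digit '0' (value 0) x 2^7 = 0
  Digit '0' (value 0) x 2^6 = 0
  Digit '0' (value 0) x 2^5 = 0
  Digit '1' (value 1) x 2^4 = 16
  Digit '0' (value 0) x 2^3 = 0
  Digit '0' (value 0) x 2^2 = 0
  Digit '0' (value 0) x 2^1 = 0
  Digit '1' (value 1) x 2^0 = 1
Sum = 5649

5649


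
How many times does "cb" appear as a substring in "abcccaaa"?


Searching for "cb" in "abcccaaa"
Scanning each position:
  Position 0: "ab" => no
  Position 1: "bc" => no
  Position 2: "cc" => no
  Position 3: "cc" => no
  Position 4: "ca" => no
  Position 5: "aa" => no
  Position 6: "aa" => no
Total occurrences: 0

0


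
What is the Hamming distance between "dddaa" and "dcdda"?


Comparing "dddaa" and "dcdda" position by position:
  Position 0: 'd' vs 'd' => same
  Position 1: 'd' vs 'c' => differ
  Position 2: 'd' vs 'd' => same
  Position 3: 'a' vs 'd' => differ
  Position 4: 'a' vs 'a' => same
Total differences (Hamming distance): 2

2


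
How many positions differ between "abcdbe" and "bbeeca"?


Comparing "abcdbe" and "bbeeca" position by position:
  Position 0: 'a' vs 'b' => DIFFER
  Position 1: 'b' vs 'b' => same
  Position 2: 'c' vs 'e' => DIFFER
  Position 3: 'd' vs 'e' => DIFFER
  Position 4: 'b' vs 'c' => DIFFER
  Position 5: 'e' vs 'a' => DIFFER
Positions that differ: 5

5


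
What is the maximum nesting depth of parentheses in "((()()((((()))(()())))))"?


Input: "((()()((((()))(()())))))"
Tracking depth:
  Position 0 '(': depth becomes 1
  Position 1 '(': depth becomes 2
  Position 2 '(': depth becomes 3
  Position 3 ')': depth becomes 2
  Position 4 '(': depth becomes 3
  Position 5 ')': depth becomes 2
  Position 6 '(': depth becomes 3
  Position 7 '(': depth becomes 4
  Position 8 '(': depth becomes 5
  Position 9 '(': depth becomes 6
  Position 10 '(': depth becomes 7
  Position 11 ')': depth becomes 6
  Position 12 ')': depth becomes 5
  Position 13 ')': depth becomes 4
  Position 14 '(': depth becomes 5
  Position 15 '(': depth becomes 6
  Position 16 ')': depth becomes 5
  Position 17 '(': depth becomes 6
  Position 18 ')': depth becomes 5
  Position 19 ')': depth becomes 4
  Position 20 ')': depth becomes 3
  Position 21 ')': depth becomes 2
  Position 22 ')': depth becomes 1
  Position 23 ')': depth becomes 0
Maximum depth reached: 7

7


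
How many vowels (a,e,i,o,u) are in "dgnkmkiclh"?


Input: dgnkmkiclh
Checking each character:
  'd' at position 0: consonant
  'g' at position 1: consonant
  'n' at position 2: consonant
  'k' at position 3: consonant
  'm' at position 4: consonant
  'k' at position 5: consonant
  'i' at position 6: vowel (running total: 1)
  'c' at position 7: consonant
  'l' at position 8: consonant
  'h' at position 9: consonant
Total vowels: 1

1


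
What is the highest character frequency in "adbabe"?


Input: adbabe
Character counts:
  'a': 2
  'b': 2
  'd': 1
  'e': 1
Maximum frequency: 2

2


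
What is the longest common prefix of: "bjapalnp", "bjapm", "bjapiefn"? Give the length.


Words: bjapalnp, bjapm, bjapiefn
  Position 0: all 'b' => match
  Position 1: all 'j' => match
  Position 2: all 'a' => match
  Position 3: all 'p' => match
  Position 4: ('a', 'm', 'i') => mismatch, stop
LCP = "bjap" (length 4)

4


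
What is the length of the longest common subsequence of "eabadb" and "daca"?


LCS of "eabadb" and "daca"
DP table:
           d    a    c    a
      0    0    0    0    0
  e   0    0    0    0    0
  a   0    0    1    1    1
  b   0    0    1    1    1
  a   0    0    1    1    2
  d   0    1    1    1    2
  b   0    1    1    1    2
LCS length = dp[6][4] = 2

2


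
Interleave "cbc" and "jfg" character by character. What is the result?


Interleaving "cbc" and "jfg":
  Position 0: 'c' from first, 'j' from second => "cj"
  Position 1: 'b' from first, 'f' from second => "bf"
  Position 2: 'c' from first, 'g' from second => "cg"
Result: cjbfcg

cjbfcg


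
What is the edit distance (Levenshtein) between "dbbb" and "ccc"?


Computing edit distance: "dbbb" -> "ccc"
DP table:
           c    c    c
      0    1    2    3
  d   1    1    2    3
  b   2    2    2    3
  b   3    3    3    3
  b   4    4    4    4
Edit distance = dp[4][3] = 4

4


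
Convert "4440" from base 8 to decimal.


Input: "4440" in base 8
Positional expansion:
  Digit '4' (value 4) x 8^3 = 2048
  Digit '4' (value 4) x 8^2 = 256
  Digit '4' (value 4) x 8^1 = 32
  Digit '0' (value 0) x 8^0 = 0
Sum = 2336

2336


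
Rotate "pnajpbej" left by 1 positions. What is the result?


Input: "pnajpbej", rotate left by 1
First 1 characters: "p"
Remaining characters: "najpbej"
Concatenate remaining + first: "najpbej" + "p" = "najpbejp"

najpbejp


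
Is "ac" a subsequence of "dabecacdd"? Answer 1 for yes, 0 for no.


Check if "ac" is a subsequence of "dabecacdd"
Greedy scan:
  Position 0 ('d'): no match needed
  Position 1 ('a'): matches sub[0] = 'a'
  Position 2 ('b'): no match needed
  Position 3 ('e'): no match needed
  Position 4 ('c'): matches sub[1] = 'c'
  Position 5 ('a'): no match needed
  Position 6 ('c'): no match needed
  Position 7 ('d'): no match needed
  Position 8 ('d'): no match needed
All 2 characters matched => is a subsequence

1


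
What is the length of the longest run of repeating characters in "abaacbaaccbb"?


Input: "abaacbaaccbb"
Scanning for longest run:
  Position 1 ('b'): new char, reset run to 1
  Position 2 ('a'): new char, reset run to 1
  Position 3 ('a'): continues run of 'a', length=2
  Position 4 ('c'): new char, reset run to 1
  Position 5 ('b'): new char, reset run to 1
  Position 6 ('a'): new char, reset run to 1
  Position 7 ('a'): continues run of 'a', length=2
  Position 8 ('c'): new char, reset run to 1
  Position 9 ('c'): continues run of 'c', length=2
  Position 10 ('b'): new char, reset run to 1
  Position 11 ('b'): continues run of 'b', length=2
Longest run: 'a' with length 2

2


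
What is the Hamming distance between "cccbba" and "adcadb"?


Comparing "cccbba" and "adcadb" position by position:
  Position 0: 'c' vs 'a' => differ
  Position 1: 'c' vs 'd' => differ
  Position 2: 'c' vs 'c' => same
  Position 3: 'b' vs 'a' => differ
  Position 4: 'b' vs 'd' => differ
  Position 5: 'a' vs 'b' => differ
Total differences (Hamming distance): 5

5


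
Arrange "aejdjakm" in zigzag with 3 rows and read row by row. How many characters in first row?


Zigzag "aejdjakm" into 3 rows:
Placing characters:
  'a' => row 0
  'e' => row 1
  'j' => row 2
  'd' => row 1
  'j' => row 0
  'a' => row 1
  'k' => row 2
  'm' => row 1
Rows:
  Row 0: "aj"
  Row 1: "edam"
  Row 2: "jk"
First row length: 2

2


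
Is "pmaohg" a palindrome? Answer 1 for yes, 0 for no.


Input: pmaohg
Reversed: ghoamp
  Compare pos 0 ('p') with pos 5 ('g'): MISMATCH
  Compare pos 1 ('m') with pos 4 ('h'): MISMATCH
  Compare pos 2 ('a') with pos 3 ('o'): MISMATCH
Result: not a palindrome

0


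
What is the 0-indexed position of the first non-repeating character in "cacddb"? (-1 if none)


Input: cacddb
Character frequencies:
  'a': 1
  'b': 1
  'c': 2
  'd': 2
Scanning left to right for freq == 1:
  Position 0 ('c'): freq=2, skip
  Position 1 ('a'): unique! => answer = 1

1


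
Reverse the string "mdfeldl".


Input: mdfeldl
Reading characters right to left:
  Position 6: 'l'
  Position 5: 'd'
  Position 4: 'l'
  Position 3: 'e'
  Position 2: 'f'
  Position 1: 'd'
  Position 0: 'm'
Reversed: ldlefdm

ldlefdm


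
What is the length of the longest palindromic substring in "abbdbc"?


Input: "abbdbc"
Checking substrings for palindromes:
  [2:5] "bdb" (len 3) => palindrome
  [1:3] "bb" (len 2) => palindrome
Longest palindromic substring: "bdb" with length 3

3


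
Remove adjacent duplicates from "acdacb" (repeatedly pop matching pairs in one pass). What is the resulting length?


Input: acdacb
Stack-based adjacent duplicate removal:
  Read 'a': push. Stack: a
  Read 'c': push. Stack: ac
  Read 'd': push. Stack: acd
  Read 'a': push. Stack: acda
  Read 'c': push. Stack: acdac
  Read 'b': push. Stack: acdacb
Final stack: "acdacb" (length 6)

6


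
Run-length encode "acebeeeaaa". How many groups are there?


Input: acebeeeaaa
Scanning for consecutive runs:
  Group 1: 'a' x 1 (positions 0-0)
  Group 2: 'c' x 1 (positions 1-1)
  Group 3: 'e' x 1 (positions 2-2)
  Group 4: 'b' x 1 (positions 3-3)
  Group 5: 'e' x 3 (positions 4-6)
  Group 6: 'a' x 3 (positions 7-9)
Total groups: 6

6


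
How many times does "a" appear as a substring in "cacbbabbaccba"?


Searching for "a" in "cacbbabbaccba"
Scanning each position:
  Position 0: "c" => no
  Position 1: "a" => MATCH
  Position 2: "c" => no
  Position 3: "b" => no
  Position 4: "b" => no
  Position 5: "a" => MATCH
  Position 6: "b" => no
  Position 7: "b" => no
  Position 8: "a" => MATCH
  Position 9: "c" => no
  Position 10: "c" => no
  Position 11: "b" => no
  Position 12: "a" => MATCH
Total occurrences: 4

4


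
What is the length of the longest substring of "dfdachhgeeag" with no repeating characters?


Input: "dfdachhgeeag"
Sliding window (track last position of each char):
  Position 0 ('d'): window [0,0] length 1 -- new best
  Position 1 ('f'): window [0,1] length 2 -- new best
  Position 2 ('d'): repeat (last at 0), move window start to 1
  Position 2 ('d'): window [1,2] length 2
  Position 3 ('a'): window [1,3] length 3 -- new best
  Position 4 ('c'): window [1,4] length 4 -- new best
  Position 5 ('h'): window [1,5] length 5 -- new best
  Position 6 ('h'): repeat (last at 5), move window start to 6
  Position 6 ('h'): window [6,6] length 1
  Position 7 ('g'): window [6,7] length 2
  Position 8 ('e'): window [6,8] length 3
  Position 9 ('e'): repeat (last at 8), move window start to 9
  Position 9 ('e'): window [9,9] length 1
  Position 10 ('a'): window [9,10] length 2
  Position 11 ('g'): window [9,11] length 3
Longest substring with no repeats: "fdach" with length 5

5


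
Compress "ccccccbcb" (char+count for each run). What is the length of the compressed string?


Input: ccccccbcb
Runs:
  'c' x 6 => "c6"
  'b' x 1 => "b1"
  'c' x 1 => "c1"
  'b' x 1 => "b1"
Compressed: "c6b1c1b1"
Compressed length: 8

8


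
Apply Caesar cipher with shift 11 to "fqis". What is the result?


Caesar cipher: shift "fqis" by 11
  'f' (pos 5) + 11 = pos 16 = 'q'
  'q' (pos 16) + 11 = pos 1 = 'b'
  'i' (pos 8) + 11 = pos 19 = 't'
  's' (pos 18) + 11 = pos 3 = 'd'
Result: qbtd

qbtd


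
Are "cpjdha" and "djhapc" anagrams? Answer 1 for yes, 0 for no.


Strings: "cpjdha", "djhapc"
Sorted first:  acdhjp
Sorted second: acdhjp
Sorted forms match => anagrams

1


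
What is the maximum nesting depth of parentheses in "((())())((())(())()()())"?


Input: "((())())((())(())()()())"
Tracking depth:
  Position 0 '(': depth becomes 1
  Position 1 '(': depth becomes 2
  Position 2 '(': depth becomes 3
  Position 3 ')': depth becomes 2
  Position 4 ')': depth becomes 1
  Position 5 '(': depth becomes 2
  Position 6 ')': depth becomes 1
  Position 7 ')': depth becomes 0
  Position 8 '(': depth becomes 1
  Position 9 '(': depth becomes 2
  Position 10 '(': depth becomes 3
  Position 11 ')': depth becomes 2
  Position 12 ')': depth becomes 1
  Position 13 '(': depth becomes 2
  Position 14 '(': depth becomes 3
  Position 15 ')': depth becomes 2
  Position 16 ')': depth becomes 1
  Position 17 '(': depth becomes 2
  Position 18 ')': depth becomes 1
  Position 19 '(': depth becomes 2
  Position 20 ')': depth becomes 1
  Position 21 '(': depth becomes 2
  Position 22 ')': depth becomes 1
  Position 23 ')': depth becomes 0
Maximum depth reached: 3

3


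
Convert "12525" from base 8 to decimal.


Input: "12525" in base 8
Positional expansion:
  Digit '1' (value 1) x 8^4 = 4096
  Digit '2' (value 2) x 8^3 = 1024
  Digit '5' (value 5) x 8^2 = 320
  Digit '2' (value 2) x 8^1 = 16
  Digit '5' (value 5) x 8^0 = 5
Sum = 5461

5461


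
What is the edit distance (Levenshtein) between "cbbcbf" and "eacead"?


Computing edit distance: "cbbcbf" -> "eacead"
DP table:
           e    a    c    e    a    d
      0    1    2    3    4    5    6
  c   1    1    2    2    3    4    5
  b   2    2    2    3    3    4    5
  b   3    3    3    3    4    4    5
  c   4    4    4    3    4    5    5
  b   5    5    5    4    4    5    6
  f   6    6    6    5    5    5    6
Edit distance = dp[6][6] = 6

6


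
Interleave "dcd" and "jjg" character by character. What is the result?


Interleaving "dcd" and "jjg":
  Position 0: 'd' from first, 'j' from second => "dj"
  Position 1: 'c' from first, 'j' from second => "cj"
  Position 2: 'd' from first, 'g' from second => "dg"
Result: djcjdg

djcjdg


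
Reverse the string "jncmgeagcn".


Input: jncmgeagcn
Reading characters right to left:
  Position 9: 'n'
  Position 8: 'c'
  Position 7: 'g'
  Position 6: 'a'
  Position 5: 'e'
  Position 4: 'g'
  Position 3: 'm'
  Position 2: 'c'
  Position 1: 'n'
  Position 0: 'j'
Reversed: ncgaegmcnj

ncgaegmcnj


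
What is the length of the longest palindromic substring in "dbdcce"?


Input: "dbdcce"
Checking substrings for palindromes:
  [0:3] "dbd" (len 3) => palindrome
  [3:5] "cc" (len 2) => palindrome
Longest palindromic substring: "dbd" with length 3

3


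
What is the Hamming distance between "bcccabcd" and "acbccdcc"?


Comparing "bcccabcd" and "acbccdcc" position by position:
  Position 0: 'b' vs 'a' => differ
  Position 1: 'c' vs 'c' => same
  Position 2: 'c' vs 'b' => differ
  Position 3: 'c' vs 'c' => same
  Position 4: 'a' vs 'c' => differ
  Position 5: 'b' vs 'd' => differ
  Position 6: 'c' vs 'c' => same
  Position 7: 'd' vs 'c' => differ
Total differences (Hamming distance): 5

5


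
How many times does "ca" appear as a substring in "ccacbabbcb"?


Searching for "ca" in "ccacbabbcb"
Scanning each position:
  Position 0: "cc" => no
  Position 1: "ca" => MATCH
  Position 2: "ac" => no
  Position 3: "cb" => no
  Position 4: "ba" => no
  Position 5: "ab" => no
  Position 6: "bb" => no
  Position 7: "bc" => no
  Position 8: "cb" => no
Total occurrences: 1

1


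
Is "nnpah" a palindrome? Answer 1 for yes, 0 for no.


Input: nnpah
Reversed: hapnn
  Compare pos 0 ('n') with pos 4 ('h'): MISMATCH
  Compare pos 1 ('n') with pos 3 ('a'): MISMATCH
Result: not a palindrome

0


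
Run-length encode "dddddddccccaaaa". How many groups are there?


Input: dddddddccccaaaa
Scanning for consecutive runs:
  Group 1: 'd' x 7 (positions 0-6)
  Group 2: 'c' x 4 (positions 7-10)
  Group 3: 'a' x 4 (positions 11-14)
Total groups: 3

3


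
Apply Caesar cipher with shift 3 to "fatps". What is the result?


Caesar cipher: shift "fatps" by 3
  'f' (pos 5) + 3 = pos 8 = 'i'
  'a' (pos 0) + 3 = pos 3 = 'd'
  't' (pos 19) + 3 = pos 22 = 'w'
  'p' (pos 15) + 3 = pos 18 = 's'
  's' (pos 18) + 3 = pos 21 = 'v'
Result: idwsv

idwsv


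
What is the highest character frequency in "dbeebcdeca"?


Input: dbeebcdeca
Character counts:
  'a': 1
  'b': 2
  'c': 2
  'd': 2
  'e': 3
Maximum frequency: 3

3


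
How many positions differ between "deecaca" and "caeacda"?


Comparing "deecaca" and "caeacda" position by position:
  Position 0: 'd' vs 'c' => DIFFER
  Position 1: 'e' vs 'a' => DIFFER
  Position 2: 'e' vs 'e' => same
  Position 3: 'c' vs 'a' => DIFFER
  Position 4: 'a' vs 'c' => DIFFER
  Position 5: 'c' vs 'd' => DIFFER
  Position 6: 'a' vs 'a' => same
Positions that differ: 5

5


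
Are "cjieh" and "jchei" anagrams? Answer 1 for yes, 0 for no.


Strings: "cjieh", "jchei"
Sorted first:  cehij
Sorted second: cehij
Sorted forms match => anagrams

1


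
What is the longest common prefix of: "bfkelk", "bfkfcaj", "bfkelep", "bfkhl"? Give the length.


Words: bfkelk, bfkfcaj, bfkelep, bfkhl
  Position 0: all 'b' => match
  Position 1: all 'f' => match
  Position 2: all 'k' => match
  Position 3: ('e', 'f', 'e', 'h') => mismatch, stop
LCP = "bfk" (length 3)

3


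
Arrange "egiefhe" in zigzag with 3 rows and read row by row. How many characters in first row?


Zigzag "egiefhe" into 3 rows:
Placing characters:
  'e' => row 0
  'g' => row 1
  'i' => row 2
  'e' => row 1
  'f' => row 0
  'h' => row 1
  'e' => row 2
Rows:
  Row 0: "ef"
  Row 1: "geh"
  Row 2: "ie"
First row length: 2

2


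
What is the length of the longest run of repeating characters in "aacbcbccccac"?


Input: "aacbcbccccac"
Scanning for longest run:
  Position 1 ('a'): continues run of 'a', length=2
  Position 2 ('c'): new char, reset run to 1
  Position 3 ('b'): new char, reset run to 1
  Position 4 ('c'): new char, reset run to 1
  Position 5 ('b'): new char, reset run to 1
  Position 6 ('c'): new char, reset run to 1
  Position 7 ('c'): continues run of 'c', length=2
  Position 8 ('c'): continues run of 'c', length=3
  Position 9 ('c'): continues run of 'c', length=4
  Position 10 ('a'): new char, reset run to 1
  Position 11 ('c'): new char, reset run to 1
Longest run: 'c' with length 4

4


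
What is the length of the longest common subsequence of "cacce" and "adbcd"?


LCS of "cacce" and "adbcd"
DP table:
           a    d    b    c    d
      0    0    0    0    0    0
  c   0    0    0    0    1    1
  a   0    1    1    1    1    1
  c   0    1    1    1    2    2
  c   0    1    1    1    2    2
  e   0    1    1    1    2    2
LCS length = dp[5][5] = 2

2


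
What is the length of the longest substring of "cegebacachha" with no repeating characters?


Input: "cegebacachha"
Sliding window (track last position of each char):
  Position 0 ('c'): window [0,0] length 1 -- new best
  Position 1 ('e'): window [0,1] length 2 -- new best
  Position 2 ('g'): window [0,2] length 3 -- new best
  Position 3 ('e'): repeat (last at 1), move window start to 2
  Position 3 ('e'): window [2,3] length 2
  Position 4 ('b'): window [2,4] length 3
  Position 5 ('a'): window [2,5] length 4 -- new best
  Position 6 ('c'): window [2,6] length 5 -- new best
  Position 7 ('a'): repeat (last at 5), move window start to 6
  Position 7 ('a'): window [6,7] length 2
  Position 8 ('c'): repeat (last at 6), move window start to 7
  Position 8 ('c'): window [7,8] length 2
  Position 9 ('h'): window [7,9] length 3
  Position 10 ('h'): repeat (last at 9), move window start to 10
  Position 10 ('h'): window [10,10] length 1
  Position 11 ('a'): window [10,11] length 2
Longest substring with no repeats: "gebac" with length 5

5


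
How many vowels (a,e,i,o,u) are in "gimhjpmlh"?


Input: gimhjpmlh
Checking each character:
  'g' at position 0: consonant
  'i' at position 1: vowel (running total: 1)
  'm' at position 2: consonant
  'h' at position 3: consonant
  'j' at position 4: consonant
  'p' at position 5: consonant
  'm' at position 6: consonant
  'l' at position 7: consonant
  'h' at position 8: consonant
Total vowels: 1

1


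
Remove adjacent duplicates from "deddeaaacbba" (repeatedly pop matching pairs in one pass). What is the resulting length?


Input: deddeaaacbba
Stack-based adjacent duplicate removal:
  Read 'd': push. Stack: d
  Read 'e': push. Stack: de
  Read 'd': push. Stack: ded
  Read 'd': matches stack top 'd' => pop. Stack: de
  Read 'e': matches stack top 'e' => pop. Stack: d
  Read 'a': push. Stack: da
  Read 'a': matches stack top 'a' => pop. Stack: d
  Read 'a': push. Stack: da
  Read 'c': push. Stack: dac
  Read 'b': push. Stack: dacb
  Read 'b': matches stack top 'b' => pop. Stack: dac
  Read 'a': push. Stack: daca
Final stack: "daca" (length 4)

4


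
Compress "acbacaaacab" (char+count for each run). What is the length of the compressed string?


Input: acbacaaacab
Runs:
  'a' x 1 => "a1"
  'c' x 1 => "c1"
  'b' x 1 => "b1"
  'a' x 1 => "a1"
  'c' x 1 => "c1"
  'a' x 3 => "a3"
  'c' x 1 => "c1"
  'a' x 1 => "a1"
  'b' x 1 => "b1"
Compressed: "a1c1b1a1c1a3c1a1b1"
Compressed length: 18

18


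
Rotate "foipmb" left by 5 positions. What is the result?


Input: "foipmb", rotate left by 5
First 5 characters: "foipm"
Remaining characters: "b"
Concatenate remaining + first: "b" + "foipm" = "bfoipm"

bfoipm


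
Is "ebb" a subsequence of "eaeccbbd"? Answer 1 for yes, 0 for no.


Check if "ebb" is a subsequence of "eaeccbbd"
Greedy scan:
  Position 0 ('e'): matches sub[0] = 'e'
  Position 1 ('a'): no match needed
  Position 2 ('e'): no match needed
  Position 3 ('c'): no match needed
  Position 4 ('c'): no match needed
  Position 5 ('b'): matches sub[1] = 'b'
  Position 6 ('b'): matches sub[2] = 'b'
  Position 7 ('d'): no match needed
All 3 characters matched => is a subsequence

1


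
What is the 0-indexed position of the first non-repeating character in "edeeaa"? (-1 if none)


Input: edeeaa
Character frequencies:
  'a': 2
  'd': 1
  'e': 3
Scanning left to right for freq == 1:
  Position 0 ('e'): freq=3, skip
  Position 1 ('d'): unique! => answer = 1

1


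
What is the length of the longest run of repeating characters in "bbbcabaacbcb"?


Input: "bbbcabaacbcb"
Scanning for longest run:
  Position 1 ('b'): continues run of 'b', length=2
  Position 2 ('b'): continues run of 'b', length=3
  Position 3 ('c'): new char, reset run to 1
  Position 4 ('a'): new char, reset run to 1
  Position 5 ('b'): new char, reset run to 1
  Position 6 ('a'): new char, reset run to 1
  Position 7 ('a'): continues run of 'a', length=2
  Position 8 ('c'): new char, reset run to 1
  Position 9 ('b'): new char, reset run to 1
  Position 10 ('c'): new char, reset run to 1
  Position 11 ('b'): new char, reset run to 1
Longest run: 'b' with length 3

3


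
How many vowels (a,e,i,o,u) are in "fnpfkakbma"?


Input: fnpfkakbma
Checking each character:
  'f' at position 0: consonant
  'n' at position 1: consonant
  'p' at position 2: consonant
  'f' at position 3: consonant
  'k' at position 4: consonant
  'a' at position 5: vowel (running total: 1)
  'k' at position 6: consonant
  'b' at position 7: consonant
  'm' at position 8: consonant
  'a' at position 9: vowel (running total: 2)
Total vowels: 2

2


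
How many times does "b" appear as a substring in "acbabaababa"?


Searching for "b" in "acbabaababa"
Scanning each position:
  Position 0: "a" => no
  Position 1: "c" => no
  Position 2: "b" => MATCH
  Position 3: "a" => no
  Position 4: "b" => MATCH
  Position 5: "a" => no
  Position 6: "a" => no
  Position 7: "b" => MATCH
  Position 8: "a" => no
  Position 9: "b" => MATCH
  Position 10: "a" => no
Total occurrences: 4

4


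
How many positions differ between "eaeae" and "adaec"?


Comparing "eaeae" and "adaec" position by position:
  Position 0: 'e' vs 'a' => DIFFER
  Position 1: 'a' vs 'd' => DIFFER
  Position 2: 'e' vs 'a' => DIFFER
  Position 3: 'a' vs 'e' => DIFFER
  Position 4: 'e' vs 'c' => DIFFER
Positions that differ: 5

5


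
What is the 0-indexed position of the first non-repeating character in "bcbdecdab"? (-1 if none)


Input: bcbdecdab
Character frequencies:
  'a': 1
  'b': 3
  'c': 2
  'd': 2
  'e': 1
Scanning left to right for freq == 1:
  Position 0 ('b'): freq=3, skip
  Position 1 ('c'): freq=2, skip
  Position 2 ('b'): freq=3, skip
  Position 3 ('d'): freq=2, skip
  Position 4 ('e'): unique! => answer = 4

4


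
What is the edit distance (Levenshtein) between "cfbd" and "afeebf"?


Computing edit distance: "cfbd" -> "afeebf"
DP table:
           a    f    e    e    b    f
      0    1    2    3    4    5    6
  c   1    1    2    3    4    5    6
  f   2    2    1    2    3    4    5
  b   3    3    2    2    3    3    4
  d   4    4    3    3    3    4    4
Edit distance = dp[4][6] = 4

4


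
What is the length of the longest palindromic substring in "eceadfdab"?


Input: "eceadfdab"
Checking substrings for palindromes:
  [3:8] "adfda" (len 5) => palindrome
  [0:3] "ece" (len 3) => palindrome
  [4:7] "dfd" (len 3) => palindrome
Longest palindromic substring: "adfda" with length 5

5


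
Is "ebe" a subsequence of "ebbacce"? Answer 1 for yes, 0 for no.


Check if "ebe" is a subsequence of "ebbacce"
Greedy scan:
  Position 0 ('e'): matches sub[0] = 'e'
  Position 1 ('b'): matches sub[1] = 'b'
  Position 2 ('b'): no match needed
  Position 3 ('a'): no match needed
  Position 4 ('c'): no match needed
  Position 5 ('c'): no match needed
  Position 6 ('e'): matches sub[2] = 'e'
All 3 characters matched => is a subsequence

1


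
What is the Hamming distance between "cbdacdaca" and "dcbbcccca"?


Comparing "cbdacdaca" and "dcbbcccca" position by position:
  Position 0: 'c' vs 'd' => differ
  Position 1: 'b' vs 'c' => differ
  Position 2: 'd' vs 'b' => differ
  Position 3: 'a' vs 'b' => differ
  Position 4: 'c' vs 'c' => same
  Position 5: 'd' vs 'c' => differ
  Position 6: 'a' vs 'c' => differ
  Position 7: 'c' vs 'c' => same
  Position 8: 'a' vs 'a' => same
Total differences (Hamming distance): 6

6


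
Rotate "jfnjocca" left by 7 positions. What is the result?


Input: "jfnjocca", rotate left by 7
First 7 characters: "jfnjocc"
Remaining characters: "a"
Concatenate remaining + first: "a" + "jfnjocc" = "ajfnjocc"

ajfnjocc


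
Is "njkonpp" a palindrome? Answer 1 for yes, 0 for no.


Input: njkonpp
Reversed: ppnokjn
  Compare pos 0 ('n') with pos 6 ('p'): MISMATCH
  Compare pos 1 ('j') with pos 5 ('p'): MISMATCH
  Compare pos 2 ('k') with pos 4 ('n'): MISMATCH
Result: not a palindrome

0


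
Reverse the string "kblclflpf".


Input: kblclflpf
Reading characters right to left:
  Position 8: 'f'
  Position 7: 'p'
  Position 6: 'l'
  Position 5: 'f'
  Position 4: 'l'
  Position 3: 'c'
  Position 2: 'l'
  Position 1: 'b'
  Position 0: 'k'
Reversed: fplflclbk

fplflclbk


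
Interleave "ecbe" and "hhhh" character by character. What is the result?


Interleaving "ecbe" and "hhhh":
  Position 0: 'e' from first, 'h' from second => "eh"
  Position 1: 'c' from first, 'h' from second => "ch"
  Position 2: 'b' from first, 'h' from second => "bh"
  Position 3: 'e' from first, 'h' from second => "eh"
Result: ehchbheh

ehchbheh


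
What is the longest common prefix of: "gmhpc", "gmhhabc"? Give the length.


Words: gmhpc, gmhhabc
  Position 0: all 'g' => match
  Position 1: all 'm' => match
  Position 2: all 'h' => match
  Position 3: ('p', 'h') => mismatch, stop
LCP = "gmh" (length 3)

3


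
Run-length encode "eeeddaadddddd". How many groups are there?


Input: eeeddaadddddd
Scanning for consecutive runs:
  Group 1: 'e' x 3 (positions 0-2)
  Group 2: 'd' x 2 (positions 3-4)
  Group 3: 'a' x 2 (positions 5-6)
  Group 4: 'd' x 6 (positions 7-12)
Total groups: 4

4


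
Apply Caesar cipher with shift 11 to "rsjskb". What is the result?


Caesar cipher: shift "rsjskb" by 11
  'r' (pos 17) + 11 = pos 2 = 'c'
  's' (pos 18) + 11 = pos 3 = 'd'
  'j' (pos 9) + 11 = pos 20 = 'u'
  's' (pos 18) + 11 = pos 3 = 'd'
  'k' (pos 10) + 11 = pos 21 = 'v'
  'b' (pos 1) + 11 = pos 12 = 'm'
Result: cdudvm

cdudvm


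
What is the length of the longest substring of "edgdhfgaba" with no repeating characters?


Input: "edgdhfgaba"
Sliding window (track last position of each char):
  Position 0 ('e'): window [0,0] length 1 -- new best
  Position 1 ('d'): window [0,1] length 2 -- new best
  Position 2 ('g'): window [0,2] length 3 -- new best
  Position 3 ('d'): repeat (last at 1), move window start to 2
  Position 3 ('d'): window [2,3] length 2
  Position 4 ('h'): window [2,4] length 3
  Position 5 ('f'): window [2,5] length 4 -- new best
  Position 6 ('g'): repeat (last at 2), move window start to 3
  Position 6 ('g'): window [3,6] length 4
  Position 7 ('a'): window [3,7] length 5 -- new best
  Position 8 ('b'): window [3,8] length 6 -- new best
  Position 9 ('a'): repeat (last at 7), move window start to 8
  Position 9 ('a'): window [8,9] length 2
Longest substring with no repeats: "dhfgab" with length 6

6


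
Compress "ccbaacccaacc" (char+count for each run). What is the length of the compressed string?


Input: ccbaacccaacc
Runs:
  'c' x 2 => "c2"
  'b' x 1 => "b1"
  'a' x 2 => "a2"
  'c' x 3 => "c3"
  'a' x 2 => "a2"
  'c' x 2 => "c2"
Compressed: "c2b1a2c3a2c2"
Compressed length: 12

12


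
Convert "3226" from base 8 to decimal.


Input: "3226" in base 8
Positional expansion:
  Digit '3' (value 3) x 8^3 = 1536
  Digit '2' (value 2) x 8^2 = 128
  Digit '2' (value 2) x 8^1 = 16
  Digit '6' (value 6) x 8^0 = 6
Sum = 1686

1686


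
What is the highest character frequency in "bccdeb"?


Input: bccdeb
Character counts:
  'b': 2
  'c': 2
  'd': 1
  'e': 1
Maximum frequency: 2

2


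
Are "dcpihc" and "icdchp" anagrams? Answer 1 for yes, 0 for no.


Strings: "dcpihc", "icdchp"
Sorted first:  ccdhip
Sorted second: ccdhip
Sorted forms match => anagrams

1


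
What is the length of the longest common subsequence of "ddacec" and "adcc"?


LCS of "ddacec" and "adcc"
DP table:
           a    d    c    c
      0    0    0    0    0
  d   0    0    1    1    1
  d   0    0    1    1    1
  a   0    1    1    1    1
  c   0    1    1    2    2
  e   0    1    1    2    2
  c   0    1    1    2    3
LCS length = dp[6][4] = 3

3


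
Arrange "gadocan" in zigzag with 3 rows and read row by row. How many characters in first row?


Zigzag "gadocan" into 3 rows:
Placing characters:
  'g' => row 0
  'a' => row 1
  'd' => row 2
  'o' => row 1
  'c' => row 0
  'a' => row 1
  'n' => row 2
Rows:
  Row 0: "gc"
  Row 1: "aoa"
  Row 2: "dn"
First row length: 2

2


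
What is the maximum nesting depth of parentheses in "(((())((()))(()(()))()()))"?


Input: "(((())((()))(()(()))()()))"
Tracking depth:
  Position 0 '(': depth becomes 1
  Position 1 '(': depth becomes 2
  Position 2 '(': depth becomes 3
  Position 3 '(': depth becomes 4
  Position 4 ')': depth becomes 3
  Position 5 ')': depth becomes 2
  Position 6 '(': depth becomes 3
  Position 7 '(': depth becomes 4
  Position 8 '(': depth becomes 5
  Position 9 ')': depth becomes 4
  Position 10 ')': depth becomes 3
  Position 11 ')': depth becomes 2
  Position 12 '(': depth becomes 3
  Position 13 '(': depth becomes 4
  Position 14 ')': depth becomes 3
  Position 15 '(': depth becomes 4
  Position 16 '(': depth becomes 5
  Position 17 ')': depth becomes 4
  Position 18 ')': depth becomes 3
  Position 19 ')': depth becomes 2
  Position 20 '(': depth becomes 3
  Position 21 ')': depth becomes 2
  Position 22 '(': depth becomes 3
  Position 23 ')': depth becomes 2
  Position 24 ')': depth becomes 1
  Position 25 ')': depth becomes 0
Maximum depth reached: 5

5


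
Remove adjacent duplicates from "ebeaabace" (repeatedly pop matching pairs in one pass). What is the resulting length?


Input: ebeaabace
Stack-based adjacent duplicate removal:
  Read 'e': push. Stack: e
  Read 'b': push. Stack: eb
  Read 'e': push. Stack: ebe
  Read 'a': push. Stack: ebea
  Read 'a': matches stack top 'a' => pop. Stack: ebe
  Read 'b': push. Stack: ebeb
  Read 'a': push. Stack: ebeba
  Read 'c': push. Stack: ebebac
  Read 'e': push. Stack: ebebace
Final stack: "ebebace" (length 7)

7


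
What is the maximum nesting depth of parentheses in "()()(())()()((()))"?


Input: "()()(())()()((()))"
Tracking depth:
  Position 0 '(': depth becomes 1
  Position 1 ')': depth becomes 0
  Position 2 '(': depth becomes 1
  Position 3 ')': depth becomes 0
  Position 4 '(': depth becomes 1
  Position 5 '(': depth becomes 2
  Position 6 ')': depth becomes 1
  Position 7 ')': depth becomes 0
  Position 8 '(': depth becomes 1
  Position 9 ')': depth becomes 0
  Position 10 '(': depth becomes 1
  Position 11 ')': depth becomes 0
  Position 12 '(': depth becomes 1
  Position 13 '(': depth becomes 2
  Position 14 '(': depth becomes 3
  Position 15 ')': depth becomes 2
  Position 16 ')': depth becomes 1
  Position 17 ')': depth becomes 0
Maximum depth reached: 3

3


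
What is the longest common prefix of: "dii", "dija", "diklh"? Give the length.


Words: dii, dija, diklh
  Position 0: all 'd' => match
  Position 1: all 'i' => match
  Position 2: ('i', 'j', 'k') => mismatch, stop
LCP = "di" (length 2)

2


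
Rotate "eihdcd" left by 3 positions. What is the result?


Input: "eihdcd", rotate left by 3
First 3 characters: "eih"
Remaining characters: "dcd"
Concatenate remaining + first: "dcd" + "eih" = "dcdeih"

dcdeih


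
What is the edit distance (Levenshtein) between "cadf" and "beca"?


Computing edit distance: "cadf" -> "beca"
DP table:
           b    e    c    a
      0    1    2    3    4
  c   1    1    2    2    3
  a   2    2    2    3    2
  d   3    3    3    3    3
  f   4    4    4    4    4
Edit distance = dp[4][4] = 4

4


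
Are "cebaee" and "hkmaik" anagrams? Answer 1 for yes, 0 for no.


Strings: "cebaee", "hkmaik"
Sorted first:  abceee
Sorted second: ahikkm
Differ at position 1: 'b' vs 'h' => not anagrams

0


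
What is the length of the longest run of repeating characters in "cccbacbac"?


Input: "cccbacbac"
Scanning for longest run:
  Position 1 ('c'): continues run of 'c', length=2
  Position 2 ('c'): continues run of 'c', length=3
  Position 3 ('b'): new char, reset run to 1
  Position 4 ('a'): new char, reset run to 1
  Position 5 ('c'): new char, reset run to 1
  Position 6 ('b'): new char, reset run to 1
  Position 7 ('a'): new char, reset run to 1
  Position 8 ('c'): new char, reset run to 1
Longest run: 'c' with length 3

3


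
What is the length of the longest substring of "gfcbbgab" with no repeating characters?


Input: "gfcbbgab"
Sliding window (track last position of each char):
  Position 0 ('g'): window [0,0] length 1 -- new best
  Position 1 ('f'): window [0,1] length 2 -- new best
  Position 2 ('c'): window [0,2] length 3 -- new best
  Position 3 ('b'): window [0,3] length 4 -- new best
  Position 4 ('b'): repeat (last at 3), move window start to 4
  Position 4 ('b'): window [4,4] length 1
  Position 5 ('g'): window [4,5] length 2
  Position 6 ('a'): window [4,6] length 3
  Position 7 ('b'): repeat (last at 4), move window start to 5
  Position 7 ('b'): window [5,7] length 3
Longest substring with no repeats: "gfcb" with length 4

4


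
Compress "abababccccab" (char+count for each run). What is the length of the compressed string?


Input: abababccccab
Runs:
  'a' x 1 => "a1"
  'b' x 1 => "b1"
  'a' x 1 => "a1"
  'b' x 1 => "b1"
  'a' x 1 => "a1"
  'b' x 1 => "b1"
  'c' x 4 => "c4"
  'a' x 1 => "a1"
  'b' x 1 => "b1"
Compressed: "a1b1a1b1a1b1c4a1b1"
Compressed length: 18

18


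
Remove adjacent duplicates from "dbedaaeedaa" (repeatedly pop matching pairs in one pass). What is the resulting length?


Input: dbedaaeedaa
Stack-based adjacent duplicate removal:
  Read 'd': push. Stack: d
  Read 'b': push. Stack: db
  Read 'e': push. Stack: dbe
  Read 'd': push. Stack: dbed
  Read 'a': push. Stack: dbeda
  Read 'a': matches stack top 'a' => pop. Stack: dbed
  Read 'e': push. Stack: dbede
  Read 'e': matches stack top 'e' => pop. Stack: dbed
  Read 'd': matches stack top 'd' => pop. Stack: dbe
  Read 'a': push. Stack: dbea
  Read 'a': matches stack top 'a' => pop. Stack: dbe
Final stack: "dbe" (length 3)

3


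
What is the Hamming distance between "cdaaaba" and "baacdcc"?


Comparing "cdaaaba" and "baacdcc" position by position:
  Position 0: 'c' vs 'b' => differ
  Position 1: 'd' vs 'a' => differ
  Position 2: 'a' vs 'a' => same
  Position 3: 'a' vs 'c' => differ
  Position 4: 'a' vs 'd' => differ
  Position 5: 'b' vs 'c' => differ
  Position 6: 'a' vs 'c' => differ
Total differences (Hamming distance): 6

6


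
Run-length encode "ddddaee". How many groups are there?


Input: ddddaee
Scanning for consecutive runs:
  Group 1: 'd' x 4 (positions 0-3)
  Group 2: 'a' x 1 (positions 4-4)
  Group 3: 'e' x 2 (positions 5-6)
Total groups: 3

3


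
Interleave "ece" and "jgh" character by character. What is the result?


Interleaving "ece" and "jgh":
  Position 0: 'e' from first, 'j' from second => "ej"
  Position 1: 'c' from first, 'g' from second => "cg"
  Position 2: 'e' from first, 'h' from second => "eh"
Result: ejcgeh

ejcgeh


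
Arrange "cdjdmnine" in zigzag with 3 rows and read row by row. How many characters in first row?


Zigzag "cdjdmnine" into 3 rows:
Placing characters:
  'c' => row 0
  'd' => row 1
  'j' => row 2
  'd' => row 1
  'm' => row 0
  'n' => row 1
  'i' => row 2
  'n' => row 1
  'e' => row 0
Rows:
  Row 0: "cme"
  Row 1: "ddnn"
  Row 2: "ji"
First row length: 3

3


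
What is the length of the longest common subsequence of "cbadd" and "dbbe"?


LCS of "cbadd" and "dbbe"
DP table:
           d    b    b    e
      0    0    0    0    0
  c   0    0    0    0    0
  b   0    0    1    1    1
  a   0    0    1    1    1
  d   0    1    1    1    1
  d   0    1    1    1    1
LCS length = dp[5][4] = 1

1


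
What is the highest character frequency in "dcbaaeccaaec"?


Input: dcbaaeccaaec
Character counts:
  'a': 4
  'b': 1
  'c': 4
  'd': 1
  'e': 2
Maximum frequency: 4

4


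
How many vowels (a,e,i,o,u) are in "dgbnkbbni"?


Input: dgbnkbbni
Checking each character:
  'd' at position 0: consonant
  'g' at position 1: consonant
  'b' at position 2: consonant
  'n' at position 3: consonant
  'k' at position 4: consonant
  'b' at position 5: consonant
  'b' at position 6: consonant
  'n' at position 7: consonant
  'i' at position 8: vowel (running total: 1)
Total vowels: 1

1


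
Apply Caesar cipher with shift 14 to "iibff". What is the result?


Caesar cipher: shift "iibff" by 14
  'i' (pos 8) + 14 = pos 22 = 'w'
  'i' (pos 8) + 14 = pos 22 = 'w'
  'b' (pos 1) + 14 = pos 15 = 'p'
  'f' (pos 5) + 14 = pos 19 = 't'
  'f' (pos 5) + 14 = pos 19 = 't'
Result: wwptt

wwptt


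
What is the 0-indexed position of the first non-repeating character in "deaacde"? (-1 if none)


Input: deaacde
Character frequencies:
  'a': 2
  'c': 1
  'd': 2
  'e': 2
Scanning left to right for freq == 1:
  Position 0 ('d'): freq=2, skip
  Position 1 ('e'): freq=2, skip
  Position 2 ('a'): freq=2, skip
  Position 3 ('a'): freq=2, skip
  Position 4 ('c'): unique! => answer = 4

4


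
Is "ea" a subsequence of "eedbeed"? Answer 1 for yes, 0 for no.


Check if "ea" is a subsequence of "eedbeed"
Greedy scan:
  Position 0 ('e'): matches sub[0] = 'e'
  Position 1 ('e'): no match needed
  Position 2 ('d'): no match needed
  Position 3 ('b'): no match needed
  Position 4 ('e'): no match needed
  Position 5 ('e'): no match needed
  Position 6 ('d'): no match needed
Only matched 1/2 characters => not a subsequence

0


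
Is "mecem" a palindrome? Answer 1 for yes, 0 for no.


Input: mecem
Reversed: mecem
  Compare pos 0 ('m') with pos 4 ('m'): match
  Compare pos 1 ('e') with pos 3 ('e'): match
Result: palindrome

1


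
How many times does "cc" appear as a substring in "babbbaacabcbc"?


Searching for "cc" in "babbbaacabcbc"
Scanning each position:
  Position 0: "ba" => no
  Position 1: "ab" => no
  Position 2: "bb" => no
  Position 3: "bb" => no
  Position 4: "ba" => no
  Position 5: "aa" => no
  Position 6: "ac" => no
  Position 7: "ca" => no
  Position 8: "ab" => no
  Position 9: "bc" => no
  Position 10: "cb" => no
  Position 11: "bc" => no
Total occurrences: 0

0


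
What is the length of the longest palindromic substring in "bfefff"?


Input: "bfefff"
Checking substrings for palindromes:
  [1:4] "fef" (len 3) => palindrome
  [3:6] "fff" (len 3) => palindrome
  [3:5] "ff" (len 2) => palindrome
  [4:6] "ff" (len 2) => palindrome
Longest palindromic substring: "fef" with length 3

3


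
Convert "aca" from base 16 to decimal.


Input: "aca" in base 16
Positional expansion:
  Digit 'a' (value 10) x 16^2 = 2560
  Digit 'c' (value 12) x 16^1 = 192
  Digit 'a' (value 10) x 16^0 = 10
Sum = 2762

2762
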